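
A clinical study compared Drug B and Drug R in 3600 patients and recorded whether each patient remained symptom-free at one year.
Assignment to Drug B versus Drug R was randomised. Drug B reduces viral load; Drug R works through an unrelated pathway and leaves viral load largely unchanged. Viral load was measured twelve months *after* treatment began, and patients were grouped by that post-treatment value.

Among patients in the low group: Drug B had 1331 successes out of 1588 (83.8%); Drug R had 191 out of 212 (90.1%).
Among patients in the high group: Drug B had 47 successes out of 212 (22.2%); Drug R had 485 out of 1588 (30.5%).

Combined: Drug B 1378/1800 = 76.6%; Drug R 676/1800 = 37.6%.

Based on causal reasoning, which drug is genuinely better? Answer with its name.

Drug B

Because the drug influences viral load, viral load is a post-treatment mediator, not a confounder. Stratifying on it would bias the estimate; the causal effect is the crude pooled difference.
Pooled: Drug B 76.6% vs Drug R 37.6%; Drug B is higher overall.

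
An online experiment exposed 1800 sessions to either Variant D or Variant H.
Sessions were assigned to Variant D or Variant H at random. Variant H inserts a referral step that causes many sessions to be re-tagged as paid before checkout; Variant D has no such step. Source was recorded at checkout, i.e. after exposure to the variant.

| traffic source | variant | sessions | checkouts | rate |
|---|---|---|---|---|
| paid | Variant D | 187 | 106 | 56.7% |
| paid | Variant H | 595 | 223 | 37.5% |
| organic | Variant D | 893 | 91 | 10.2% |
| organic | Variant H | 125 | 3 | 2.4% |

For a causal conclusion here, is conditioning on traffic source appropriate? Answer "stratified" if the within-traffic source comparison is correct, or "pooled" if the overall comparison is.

Because the variant influences traffic source, traffic source is a post-treatment mediator, not a confounder. Stratifying on it would bias the estimate; the causal effect is the crude pooled difference.
Pooled: Variant D 18.2% vs Variant H 31.4%; Variant H is higher overall.

pooled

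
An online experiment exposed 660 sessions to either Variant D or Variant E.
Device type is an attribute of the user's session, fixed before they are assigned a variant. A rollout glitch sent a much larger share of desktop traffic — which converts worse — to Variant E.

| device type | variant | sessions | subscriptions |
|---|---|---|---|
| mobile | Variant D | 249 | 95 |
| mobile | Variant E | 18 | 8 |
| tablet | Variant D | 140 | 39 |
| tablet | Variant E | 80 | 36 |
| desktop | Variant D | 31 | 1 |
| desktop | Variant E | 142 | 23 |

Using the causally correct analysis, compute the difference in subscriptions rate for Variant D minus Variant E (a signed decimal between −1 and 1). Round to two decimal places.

The imbalance in device type arose from how sessions were allocated, not from anything the variant did; and device type independently affects the outcome. The pooled gap is confounded — condition on device type.
Adjusting over the population distribution of device type: 0.405·(0.382−0.444) + 0.333·(0.279−0.450) + 0.262·(0.032−0.162) = -0.117.

-0.12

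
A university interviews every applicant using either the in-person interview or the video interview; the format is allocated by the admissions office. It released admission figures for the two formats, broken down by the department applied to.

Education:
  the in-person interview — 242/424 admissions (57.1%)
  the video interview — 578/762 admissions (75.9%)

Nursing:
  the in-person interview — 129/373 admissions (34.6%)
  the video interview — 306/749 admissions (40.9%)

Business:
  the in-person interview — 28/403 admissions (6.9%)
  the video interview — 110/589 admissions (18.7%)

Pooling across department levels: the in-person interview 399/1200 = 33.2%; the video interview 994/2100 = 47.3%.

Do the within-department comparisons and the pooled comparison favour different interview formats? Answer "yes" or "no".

no

Within each department level (Education 57.1% vs 75.9%; Nursing 34.6% vs 40.9%; Business 6.9% vs 18.7%), the video interview has the higher rate every time. Pooled: 33.2% vs 47.3% — the video interview has the higher rate overall. They agree.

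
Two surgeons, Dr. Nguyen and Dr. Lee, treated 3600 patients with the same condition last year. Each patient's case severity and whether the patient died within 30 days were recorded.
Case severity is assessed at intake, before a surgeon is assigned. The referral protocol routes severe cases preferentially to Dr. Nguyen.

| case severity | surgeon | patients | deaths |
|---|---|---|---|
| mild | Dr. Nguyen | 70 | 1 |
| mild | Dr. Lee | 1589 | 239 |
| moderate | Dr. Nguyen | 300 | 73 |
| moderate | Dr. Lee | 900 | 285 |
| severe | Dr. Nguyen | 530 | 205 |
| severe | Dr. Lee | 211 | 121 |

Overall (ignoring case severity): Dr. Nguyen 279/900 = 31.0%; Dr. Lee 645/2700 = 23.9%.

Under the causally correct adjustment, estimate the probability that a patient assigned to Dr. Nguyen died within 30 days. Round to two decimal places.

The imbalance in case severity arose from how patients were allocated, not from anything the surgeon did; and case severity independently affects the outcome. The pooled gap is confounded — condition on case severity.
Standardising Dr. Nguyen to the population case severity mix: 0.461·1/70 + 0.333·73/300 + 0.206·205/530 = 0.167.

0.17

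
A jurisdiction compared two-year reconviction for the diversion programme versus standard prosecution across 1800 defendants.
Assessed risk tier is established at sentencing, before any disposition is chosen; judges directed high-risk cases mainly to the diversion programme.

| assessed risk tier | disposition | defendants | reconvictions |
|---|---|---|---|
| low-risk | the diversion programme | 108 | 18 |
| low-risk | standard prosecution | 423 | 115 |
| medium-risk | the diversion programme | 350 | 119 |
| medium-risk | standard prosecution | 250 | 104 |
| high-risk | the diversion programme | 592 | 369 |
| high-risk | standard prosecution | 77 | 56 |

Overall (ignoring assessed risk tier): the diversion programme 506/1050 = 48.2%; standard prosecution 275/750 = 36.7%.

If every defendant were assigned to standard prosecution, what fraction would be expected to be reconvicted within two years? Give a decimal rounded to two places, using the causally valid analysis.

0.49

the diversion programme is lower inside every assessed risk tier stratum but standard prosecution is lower in aggregate. Whether to stratify depends on how assessed risk tier relates to the disposition.
Assessed risk tier satisfies the back-door criterion: it is not a descendant of the disposition, and it blocks the spurious path from disposition to outcome. Adjusting for it (i.e., using the within-assessed risk tier rates) gives the causal effect.
Standardising standard prosecution to the population assessed risk tier mix: 0.295·115/423 + 0.333·104/250 + 0.372·56/77 = 0.489.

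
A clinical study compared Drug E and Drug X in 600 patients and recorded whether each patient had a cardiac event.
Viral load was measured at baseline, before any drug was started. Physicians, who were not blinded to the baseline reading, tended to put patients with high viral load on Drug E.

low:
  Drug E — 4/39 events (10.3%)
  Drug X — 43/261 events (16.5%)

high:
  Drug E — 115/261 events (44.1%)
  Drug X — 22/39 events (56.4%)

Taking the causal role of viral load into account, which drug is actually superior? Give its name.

Drug E

The viral load-specific comparison favours Drug E throughout, but the pooled figures favour Drug X. The question is whether to condition on viral load.
Here viral load is a common cause — it drives both which drug a case falls under and the outcome. The crude comparison mixes populations; the stratum-specific rates are the causally relevant ones.
Within each level — low: 10.3% vs 16.5%; high: 44.1% vs 56.4% — Drug E is lower every time.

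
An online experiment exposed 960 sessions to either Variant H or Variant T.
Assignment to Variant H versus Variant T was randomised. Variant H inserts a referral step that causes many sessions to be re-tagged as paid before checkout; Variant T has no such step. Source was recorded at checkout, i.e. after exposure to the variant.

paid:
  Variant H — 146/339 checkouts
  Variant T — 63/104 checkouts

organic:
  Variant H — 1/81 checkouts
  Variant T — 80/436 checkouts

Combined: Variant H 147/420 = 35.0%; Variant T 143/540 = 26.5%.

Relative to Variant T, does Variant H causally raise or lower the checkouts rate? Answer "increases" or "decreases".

Because the variant influences traffic source, traffic source is a post-treatment mediator, not a confounder. Stratifying on it would bias the estimate; the causal effect is the crude pooled difference.
Pooled: Variant H 35.0% vs Variant T 26.5%; Variant H is higher overall.

increases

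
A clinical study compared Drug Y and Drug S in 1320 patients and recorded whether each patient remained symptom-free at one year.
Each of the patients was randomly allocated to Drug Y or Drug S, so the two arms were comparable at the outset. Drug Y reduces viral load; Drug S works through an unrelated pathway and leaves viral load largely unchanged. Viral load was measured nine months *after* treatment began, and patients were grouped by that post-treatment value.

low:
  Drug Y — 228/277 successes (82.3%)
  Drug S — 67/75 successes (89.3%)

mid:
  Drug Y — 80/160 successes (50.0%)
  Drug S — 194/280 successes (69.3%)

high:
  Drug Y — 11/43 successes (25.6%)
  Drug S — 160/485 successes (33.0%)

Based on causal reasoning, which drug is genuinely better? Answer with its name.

Drug Y

The viral load-specific comparison favours Drug S throughout, but the pooled figures favour Drug Y. The question is whether to condition on viral load.
Viral load is recorded after the drug and is itself shifted by it — it sits on the causal path from drug to outcome. Conditioning on a mediator would strip out part of the effect we want; the pooled comparison gives the total causal effect.
Pooled: Drug Y 66.5% vs Drug S 50.1%; Drug Y is higher overall.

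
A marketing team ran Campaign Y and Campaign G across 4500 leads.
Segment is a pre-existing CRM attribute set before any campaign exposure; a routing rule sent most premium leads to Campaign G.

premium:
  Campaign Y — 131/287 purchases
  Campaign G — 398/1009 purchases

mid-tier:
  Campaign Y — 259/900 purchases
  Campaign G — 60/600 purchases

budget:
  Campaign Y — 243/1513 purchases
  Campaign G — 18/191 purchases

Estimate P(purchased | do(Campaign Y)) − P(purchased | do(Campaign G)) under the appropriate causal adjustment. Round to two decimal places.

+0.11

Campaign Y is higher inside every customer segment stratum but Campaign G is higher in aggregate. Whether to stratify depends on how customer segment relates to the campaign.
Customer segment satisfies the back-door criterion: it is not a descendant of the campaign, and it blocks the spurious path from campaign to outcome. Adjusting for it (i.e., using the within-customer segment rates) gives the causal effect.
Adjusting over the population distribution of customer segment: 0.288·(0.456−0.394) + 0.333·(0.288−0.100) + 0.379·(0.161−0.094) = +0.106.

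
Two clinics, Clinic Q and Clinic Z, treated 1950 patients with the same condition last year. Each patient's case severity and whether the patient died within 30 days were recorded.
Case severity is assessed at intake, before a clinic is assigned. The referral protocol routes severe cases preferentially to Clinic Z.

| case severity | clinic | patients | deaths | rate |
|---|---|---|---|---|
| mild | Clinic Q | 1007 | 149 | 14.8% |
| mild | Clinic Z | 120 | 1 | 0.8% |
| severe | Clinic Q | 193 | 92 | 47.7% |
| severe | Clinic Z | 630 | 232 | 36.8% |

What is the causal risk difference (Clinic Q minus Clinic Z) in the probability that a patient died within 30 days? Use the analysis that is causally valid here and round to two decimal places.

Within every case severity level Clinic Z has the lower rate, yet pooled Clinic Q does — Simpson's reversal.
Since case severity is a pre-existing factor (not a product of the clinic) and it affects the outcome on its own, it is a confounder. The stratified rates, not the pooled rate, identify the causal effect.
Adjusting over the population distribution of case severity: 0.578·(0.148−0.008) + 0.422·(0.477−0.368) = +0.126.

+0.13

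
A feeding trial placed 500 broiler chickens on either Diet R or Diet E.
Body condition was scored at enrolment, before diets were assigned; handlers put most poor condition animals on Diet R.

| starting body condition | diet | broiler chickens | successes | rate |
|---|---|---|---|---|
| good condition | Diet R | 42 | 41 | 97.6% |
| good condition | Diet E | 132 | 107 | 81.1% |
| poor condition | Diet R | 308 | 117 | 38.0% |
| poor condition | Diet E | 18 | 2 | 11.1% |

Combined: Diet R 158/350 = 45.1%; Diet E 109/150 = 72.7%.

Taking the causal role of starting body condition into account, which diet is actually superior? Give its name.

Within every starting body condition level Diet R has the higher rate, yet pooled Diet E does — Simpson's reversal.
Starting body condition satisfies the back-door criterion: it is not a descendant of the diet, and it blocks the spurious path from diet to outcome. Adjusting for it (i.e., using the within-starting body condition rates) gives the causal effect.
Within each level — good condition: 97.6% vs 81.1%; poor condition: 38.0% vs 11.1% — Diet R is higher every time.

Diet R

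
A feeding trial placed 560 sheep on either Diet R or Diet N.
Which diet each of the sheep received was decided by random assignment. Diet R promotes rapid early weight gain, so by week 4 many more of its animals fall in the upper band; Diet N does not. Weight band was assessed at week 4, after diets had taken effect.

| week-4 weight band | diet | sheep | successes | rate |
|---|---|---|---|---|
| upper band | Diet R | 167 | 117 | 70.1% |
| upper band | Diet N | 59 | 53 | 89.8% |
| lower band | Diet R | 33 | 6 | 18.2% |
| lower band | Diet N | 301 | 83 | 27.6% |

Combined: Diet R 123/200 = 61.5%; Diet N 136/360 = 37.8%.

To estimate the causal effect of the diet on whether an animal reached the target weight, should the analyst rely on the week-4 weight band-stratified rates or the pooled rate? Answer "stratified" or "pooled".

pooled

Within every week-4 weight band level Diet N has the higher rate, yet pooled Diet R does — Simpson's reversal.
Week-4 weight band is recorded after the diet and is itself shifted by it — it sits on the causal path from diet to outcome. Conditioning on a mediator would strip out part of the effect we want; the pooled comparison gives the total causal effect.
Pooled: Diet R 61.5% vs Diet N 37.8%; Diet R is higher overall.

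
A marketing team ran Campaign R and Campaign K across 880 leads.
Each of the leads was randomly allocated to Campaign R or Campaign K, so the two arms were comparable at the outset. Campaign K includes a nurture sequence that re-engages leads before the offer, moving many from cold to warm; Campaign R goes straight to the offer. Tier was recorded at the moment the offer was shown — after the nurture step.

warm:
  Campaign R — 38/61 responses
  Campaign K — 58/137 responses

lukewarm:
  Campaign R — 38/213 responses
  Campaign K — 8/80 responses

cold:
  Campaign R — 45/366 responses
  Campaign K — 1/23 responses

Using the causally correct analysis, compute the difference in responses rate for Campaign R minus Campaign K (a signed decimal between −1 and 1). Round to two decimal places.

-0.09

The engagement tier-specific comparison favours Campaign R throughout, but the pooled figures favour Campaign K. The question is whether to condition on engagement tier.
Engagement tier is recorded after the campaign and is itself shifted by it — it sits on the causal path from campaign to outcome. Conditioning on a mediator would strip out part of the effect we want; the pooled comparison gives the total causal effect.
The causal difference is the pooled difference: 0.189 − 0.279 = -0.090.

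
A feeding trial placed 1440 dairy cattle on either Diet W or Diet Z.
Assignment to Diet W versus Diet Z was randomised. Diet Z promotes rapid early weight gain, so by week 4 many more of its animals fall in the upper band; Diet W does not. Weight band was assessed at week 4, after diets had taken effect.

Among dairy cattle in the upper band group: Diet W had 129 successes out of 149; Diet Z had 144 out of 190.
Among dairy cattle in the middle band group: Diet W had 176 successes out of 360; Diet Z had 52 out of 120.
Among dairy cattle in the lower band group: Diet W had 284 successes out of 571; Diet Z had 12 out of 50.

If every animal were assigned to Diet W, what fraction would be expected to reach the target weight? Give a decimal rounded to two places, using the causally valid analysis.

Within every week-4 weight band level Diet W has the higher rate, yet pooled Diet Z does — Simpson's reversal.
Week-4 weight band is downstream of the diet. One should not condition on a consequence of treatment, so the overall rates are the right comparison.
So P(outcome | do(Diet W)) is just the pooled rate for Diet W: 589/1080 = 0.545.

0.55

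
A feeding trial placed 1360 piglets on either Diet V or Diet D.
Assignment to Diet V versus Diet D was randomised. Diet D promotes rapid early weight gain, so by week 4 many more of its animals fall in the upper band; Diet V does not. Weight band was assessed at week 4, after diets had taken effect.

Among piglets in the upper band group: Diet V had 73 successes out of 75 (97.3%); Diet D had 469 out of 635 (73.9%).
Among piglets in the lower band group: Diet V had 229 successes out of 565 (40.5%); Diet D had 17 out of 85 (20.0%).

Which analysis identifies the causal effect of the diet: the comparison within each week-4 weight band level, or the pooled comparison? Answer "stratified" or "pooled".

pooled

Week-4 weight band is recorded after the diet and is itself shifted by it — it sits on the causal path from diet to outcome. Conditioning on a mediator would strip out part of the effect we want; the pooled comparison gives the total causal effect.
Pooled: Diet V 47.2% vs Diet D 67.5%; Diet D is higher overall.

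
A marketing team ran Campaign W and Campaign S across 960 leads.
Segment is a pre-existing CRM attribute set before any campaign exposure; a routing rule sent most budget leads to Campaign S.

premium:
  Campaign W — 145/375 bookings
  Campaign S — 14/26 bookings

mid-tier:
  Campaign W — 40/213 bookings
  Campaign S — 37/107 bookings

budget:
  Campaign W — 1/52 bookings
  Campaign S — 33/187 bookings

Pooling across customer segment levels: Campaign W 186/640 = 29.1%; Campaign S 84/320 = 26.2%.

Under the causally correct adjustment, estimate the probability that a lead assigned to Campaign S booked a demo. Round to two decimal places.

0.38

The imbalance in customer segment arose from how leads were allocated, not from anything the campaign did; and customer segment independently affects the outcome. The pooled gap is confounded — condition on customer segment.
Standardising Campaign S to the population customer segment mix: 0.418·14/26 + 0.333·37/107 + 0.249·33/187 = 0.384.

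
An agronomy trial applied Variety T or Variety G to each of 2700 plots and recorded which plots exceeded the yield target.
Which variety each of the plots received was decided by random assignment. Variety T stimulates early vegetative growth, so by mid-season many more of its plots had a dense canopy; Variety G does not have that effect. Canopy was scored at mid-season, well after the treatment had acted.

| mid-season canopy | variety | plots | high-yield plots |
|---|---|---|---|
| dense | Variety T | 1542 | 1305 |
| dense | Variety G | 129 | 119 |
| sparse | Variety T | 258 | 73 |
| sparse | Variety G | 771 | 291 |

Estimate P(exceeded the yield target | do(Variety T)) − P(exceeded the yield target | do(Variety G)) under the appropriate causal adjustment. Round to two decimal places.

Because the variety influences mid-season canopy, mid-season canopy is a post-treatment mediator, not a confounder. Stratifying on it would bias the estimate; the causal effect is the crude pooled difference.
The causal difference is the pooled difference: 0.766 − 0.456 = +0.310.

+0.31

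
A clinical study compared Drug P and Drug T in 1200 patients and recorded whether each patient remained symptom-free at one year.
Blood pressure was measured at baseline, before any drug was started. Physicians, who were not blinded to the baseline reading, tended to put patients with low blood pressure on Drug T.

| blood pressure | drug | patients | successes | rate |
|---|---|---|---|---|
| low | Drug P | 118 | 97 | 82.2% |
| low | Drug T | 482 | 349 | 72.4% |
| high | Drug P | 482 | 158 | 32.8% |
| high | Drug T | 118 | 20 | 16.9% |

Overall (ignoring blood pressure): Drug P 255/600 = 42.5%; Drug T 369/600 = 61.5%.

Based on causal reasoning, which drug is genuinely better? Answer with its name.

Drug P

Drug P is higher inside every blood pressure stratum but Drug T is higher in aggregate. Whether to stratify depends on how blood pressure relates to the drug.
Blood pressure differs across drugs for reasons unrelated to any effect of the drug itself, and it separately predicts the outcome — a classic confounder. We must compare within blood pressure levels.
Within each level — low: 82.2% vs 72.4%; high: 32.8% vs 16.9% — Drug P is higher every time.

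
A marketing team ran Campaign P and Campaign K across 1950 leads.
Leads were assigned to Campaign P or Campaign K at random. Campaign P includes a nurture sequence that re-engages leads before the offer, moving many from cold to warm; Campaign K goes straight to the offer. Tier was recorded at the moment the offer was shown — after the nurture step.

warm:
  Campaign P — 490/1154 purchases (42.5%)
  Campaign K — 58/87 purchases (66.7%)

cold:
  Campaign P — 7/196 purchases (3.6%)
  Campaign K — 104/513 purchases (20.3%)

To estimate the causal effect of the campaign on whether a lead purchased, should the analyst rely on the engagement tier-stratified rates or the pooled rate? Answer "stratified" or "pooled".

pooled

Engagement tier is recorded after the campaign and is itself shifted by it — it sits on the causal path from campaign to outcome. Conditioning on a mediator would strip out part of the effect we want; the pooled comparison gives the total causal effect.
Pooled: Campaign P 36.8% vs Campaign K 27.0%; Campaign P is higher overall.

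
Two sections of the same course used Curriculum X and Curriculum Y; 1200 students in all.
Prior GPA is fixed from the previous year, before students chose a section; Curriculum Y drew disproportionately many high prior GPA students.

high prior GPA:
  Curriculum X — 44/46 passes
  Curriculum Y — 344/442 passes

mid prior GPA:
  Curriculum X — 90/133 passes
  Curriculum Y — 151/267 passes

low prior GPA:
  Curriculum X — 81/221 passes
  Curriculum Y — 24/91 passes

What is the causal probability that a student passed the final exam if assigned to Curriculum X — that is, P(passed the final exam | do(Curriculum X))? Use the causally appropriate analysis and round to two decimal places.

Curriculum X is higher inside every prior GPA band stratum but Curriculum Y is higher in aggregate. Whether to stratify depends on how prior GPA band relates to the teaching method.
Nothing the teaching method does changes prior GPA band; the imbalance is an allocation artefact. With prior GPA band also predicting the outcome, the pooled figure is confounded, and the within-stratum comparison is the causal one.
Standardising Curriculum X to the population prior GPA band mix: 0.407·44/46 + 0.333·90/133 + 0.260·81/221 = 0.710.

0.71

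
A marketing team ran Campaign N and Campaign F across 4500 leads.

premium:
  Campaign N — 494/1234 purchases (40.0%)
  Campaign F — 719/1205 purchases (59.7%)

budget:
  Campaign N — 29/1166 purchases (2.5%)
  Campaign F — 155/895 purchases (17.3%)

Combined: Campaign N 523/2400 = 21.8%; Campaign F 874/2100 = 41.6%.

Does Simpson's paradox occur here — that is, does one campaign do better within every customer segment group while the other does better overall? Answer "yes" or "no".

no

Within each customer segment level (premium 40.0% vs 59.7%; budget 2.5% vs 17.3%), Campaign F has the higher rate every time. Pooled: 21.8% vs 41.6% — Campaign F has the higher rate overall. They agree.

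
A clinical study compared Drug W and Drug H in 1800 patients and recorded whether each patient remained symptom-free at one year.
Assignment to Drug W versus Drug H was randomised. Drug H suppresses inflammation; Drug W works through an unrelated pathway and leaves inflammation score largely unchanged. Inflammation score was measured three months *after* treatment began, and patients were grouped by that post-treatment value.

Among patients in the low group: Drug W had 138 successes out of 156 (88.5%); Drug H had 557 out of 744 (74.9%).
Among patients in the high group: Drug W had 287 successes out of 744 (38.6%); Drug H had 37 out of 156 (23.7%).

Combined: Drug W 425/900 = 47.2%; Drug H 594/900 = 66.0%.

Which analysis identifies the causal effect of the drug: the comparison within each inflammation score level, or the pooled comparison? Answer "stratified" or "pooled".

pooled

Drug W is higher inside every inflammation score stratum but Drug H is higher in aggregate. Whether to stratify depends on how inflammation score relates to the drug.
Stratifying would compare drugs among patients the drugs themselves sorted into inflammation score groups — a form of selection on an intermediate. The unconditioned pooled rates give the total causal effect.
Pooled: Drug W 47.2% vs Drug H 66.0%; Drug H is higher overall.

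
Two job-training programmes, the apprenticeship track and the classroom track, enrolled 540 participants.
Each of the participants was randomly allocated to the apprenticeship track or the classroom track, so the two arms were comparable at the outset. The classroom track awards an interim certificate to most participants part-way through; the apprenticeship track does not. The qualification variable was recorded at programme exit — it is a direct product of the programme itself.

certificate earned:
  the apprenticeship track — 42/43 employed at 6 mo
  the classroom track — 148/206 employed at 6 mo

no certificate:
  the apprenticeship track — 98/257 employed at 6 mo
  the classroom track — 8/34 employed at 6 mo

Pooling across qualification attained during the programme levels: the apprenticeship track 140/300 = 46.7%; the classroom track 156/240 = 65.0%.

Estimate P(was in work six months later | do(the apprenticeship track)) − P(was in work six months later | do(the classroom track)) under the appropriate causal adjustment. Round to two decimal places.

The distribution of qualification attained during the programme is itself part of what the programme does — it is an intermediate outcome. Holding it fixed would remove that part of the effect; the total effect is the pooled difference.
The causal difference is the pooled difference: 0.467 − 0.650 = -0.183.

-0.18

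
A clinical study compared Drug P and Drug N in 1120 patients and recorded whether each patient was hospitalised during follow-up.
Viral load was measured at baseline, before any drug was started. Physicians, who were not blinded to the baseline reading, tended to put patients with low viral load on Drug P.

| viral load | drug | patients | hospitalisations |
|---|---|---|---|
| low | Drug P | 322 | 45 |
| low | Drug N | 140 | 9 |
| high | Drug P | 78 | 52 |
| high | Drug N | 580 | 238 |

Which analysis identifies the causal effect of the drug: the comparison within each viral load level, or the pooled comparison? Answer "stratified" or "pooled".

stratified

Within every viral load level Drug N has the lower rate, yet pooled Drug P does — Simpson's reversal.
Here viral load is a common cause — it drives both which drug a case falls under and the outcome. The crude comparison mixes populations; the stratum-specific rates are the causally relevant ones.
Within each level — low: 14.0% vs 6.4%; high: 66.7% vs 41.0% — Drug N is lower every time.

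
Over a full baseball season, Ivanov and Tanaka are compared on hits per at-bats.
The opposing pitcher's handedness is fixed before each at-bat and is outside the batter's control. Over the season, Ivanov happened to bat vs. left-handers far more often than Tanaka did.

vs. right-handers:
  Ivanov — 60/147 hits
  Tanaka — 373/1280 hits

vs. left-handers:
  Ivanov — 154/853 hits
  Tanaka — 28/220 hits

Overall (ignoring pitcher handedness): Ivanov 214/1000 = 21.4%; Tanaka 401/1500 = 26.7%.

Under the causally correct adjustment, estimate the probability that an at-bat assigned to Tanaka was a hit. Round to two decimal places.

Pitcher handedness is set before the player has any effect — it is not caused by the player — and it independently drives the outcome. That makes it a confounder, so the causal comparison is within pitcher handedness levels.
Standardising Tanaka to the population pitcher handedness mix: 0.571·373/1280 + 0.429·28/220 = 0.221.

0.22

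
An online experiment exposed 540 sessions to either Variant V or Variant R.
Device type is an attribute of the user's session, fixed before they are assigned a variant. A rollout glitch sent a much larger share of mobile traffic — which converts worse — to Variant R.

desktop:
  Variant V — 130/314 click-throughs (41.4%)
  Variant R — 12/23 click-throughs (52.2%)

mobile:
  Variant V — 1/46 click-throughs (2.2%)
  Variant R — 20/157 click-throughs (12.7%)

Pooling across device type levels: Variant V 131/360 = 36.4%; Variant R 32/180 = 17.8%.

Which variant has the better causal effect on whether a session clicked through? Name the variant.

Variant R

The device type-specific comparison favours Variant R throughout, but the pooled figures favour Variant V. The question is whether to condition on device type.
Here device type is a common cause — it drives both which variant a case falls under and the outcome. The crude comparison mixes populations; the stratum-specific rates are the causally relevant ones.
Within each level — desktop: 41.4% vs 52.2%; mobile: 2.2% vs 12.7% — Variant R is higher every time.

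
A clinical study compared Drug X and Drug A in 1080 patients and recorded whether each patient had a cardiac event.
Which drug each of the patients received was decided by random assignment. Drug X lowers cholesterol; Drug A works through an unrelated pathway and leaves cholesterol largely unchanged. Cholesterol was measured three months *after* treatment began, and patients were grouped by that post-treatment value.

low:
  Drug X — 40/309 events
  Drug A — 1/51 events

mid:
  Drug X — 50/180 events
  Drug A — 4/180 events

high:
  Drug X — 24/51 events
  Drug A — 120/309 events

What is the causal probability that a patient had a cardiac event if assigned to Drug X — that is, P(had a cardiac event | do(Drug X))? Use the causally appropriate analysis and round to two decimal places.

The cholesterol-specific comparison favours Drug A throughout, but the pooled figures favour Drug X. The question is whether to condition on cholesterol.
Because the drug influences cholesterol, cholesterol is a post-treatment mediator, not a confounder. Stratifying on it would bias the estimate; the causal effect is the crude pooled difference.
So P(outcome | do(Drug X)) is just the pooled rate for Drug X: 114/540 = 0.211.

0.21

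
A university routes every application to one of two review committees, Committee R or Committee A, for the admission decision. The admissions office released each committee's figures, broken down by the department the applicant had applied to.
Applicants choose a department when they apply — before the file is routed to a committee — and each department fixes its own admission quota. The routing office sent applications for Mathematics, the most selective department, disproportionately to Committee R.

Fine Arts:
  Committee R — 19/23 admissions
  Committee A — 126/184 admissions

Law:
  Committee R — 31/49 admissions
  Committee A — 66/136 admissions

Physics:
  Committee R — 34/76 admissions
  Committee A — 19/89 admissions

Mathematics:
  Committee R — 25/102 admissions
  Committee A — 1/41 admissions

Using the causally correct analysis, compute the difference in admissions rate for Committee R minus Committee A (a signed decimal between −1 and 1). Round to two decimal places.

Here department is a common cause — it drives both which review committee a case falls under and the outcome. The crude comparison mixes populations; the stratum-specific rates are the causally relevant ones.
Adjusting over the population distribution of department: 0.296·(0.826−0.685) + 0.264·(0.633−0.485) + 0.236·(0.447−0.213) + 0.204·(0.245−0.024) = +0.181.

+0.18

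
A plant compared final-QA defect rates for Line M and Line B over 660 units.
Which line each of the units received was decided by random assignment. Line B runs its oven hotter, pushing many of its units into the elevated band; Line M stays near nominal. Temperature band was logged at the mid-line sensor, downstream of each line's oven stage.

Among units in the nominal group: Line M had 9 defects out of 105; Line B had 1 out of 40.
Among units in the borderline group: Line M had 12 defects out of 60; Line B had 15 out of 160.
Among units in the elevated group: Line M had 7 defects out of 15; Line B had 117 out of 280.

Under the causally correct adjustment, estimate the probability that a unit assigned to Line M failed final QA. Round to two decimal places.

In-process temperature band is recorded after the line and is itself shifted by it — it sits on the causal path from line to outcome. Conditioning on a mediator would strip out part of the effect we want; the pooled comparison gives the total causal effect.
So P(outcome | do(Line M)) is just the pooled rate for Line M: 28/180 = 0.156.

0.16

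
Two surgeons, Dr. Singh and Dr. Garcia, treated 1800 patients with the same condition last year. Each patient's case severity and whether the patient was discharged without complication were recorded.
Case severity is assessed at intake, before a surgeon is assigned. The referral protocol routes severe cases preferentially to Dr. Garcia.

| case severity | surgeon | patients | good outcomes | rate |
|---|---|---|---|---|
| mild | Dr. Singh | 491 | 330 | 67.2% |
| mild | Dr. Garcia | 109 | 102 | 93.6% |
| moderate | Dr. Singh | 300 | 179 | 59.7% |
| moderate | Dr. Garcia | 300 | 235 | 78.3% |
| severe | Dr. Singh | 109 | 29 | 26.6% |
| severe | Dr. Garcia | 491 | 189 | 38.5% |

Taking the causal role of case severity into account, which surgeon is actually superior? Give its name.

Dr. Garcia

The stratified and pooled comparisons disagree (Dr. Garcia wins within each case severity; Dr. Singh wins overall), so the answer turns on the causal role of case severity.
Case severity is set before the surgeon has any effect — it is not caused by the surgeon — and it independently drives the outcome. That makes it a confounder, so the causal comparison is within case severity levels.
Within each level — mild: 67.2% vs 93.6%; moderate: 59.7% vs 78.3%; severe: 26.6% vs 38.5% — Dr. Garcia is higher every time.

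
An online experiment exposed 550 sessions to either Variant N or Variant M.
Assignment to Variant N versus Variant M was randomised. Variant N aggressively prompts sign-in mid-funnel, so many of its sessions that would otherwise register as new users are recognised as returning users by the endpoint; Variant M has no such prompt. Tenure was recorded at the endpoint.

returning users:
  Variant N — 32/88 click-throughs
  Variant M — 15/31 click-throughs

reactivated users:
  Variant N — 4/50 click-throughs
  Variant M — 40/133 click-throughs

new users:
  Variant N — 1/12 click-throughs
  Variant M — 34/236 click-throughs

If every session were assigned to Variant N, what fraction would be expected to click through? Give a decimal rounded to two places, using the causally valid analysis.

0.25

Variant M is higher inside every user tenure stratum but Variant N is higher in aggregate. Whether to stratify depends on how user tenure relates to the variant.
Because the variant influences user tenure, user tenure is a post-treatment mediator, not a confounder. Stratifying on it would bias the estimate; the causal effect is the crude pooled difference.
So P(outcome | do(Variant N)) is just the pooled rate for Variant N: 37/150 = 0.247.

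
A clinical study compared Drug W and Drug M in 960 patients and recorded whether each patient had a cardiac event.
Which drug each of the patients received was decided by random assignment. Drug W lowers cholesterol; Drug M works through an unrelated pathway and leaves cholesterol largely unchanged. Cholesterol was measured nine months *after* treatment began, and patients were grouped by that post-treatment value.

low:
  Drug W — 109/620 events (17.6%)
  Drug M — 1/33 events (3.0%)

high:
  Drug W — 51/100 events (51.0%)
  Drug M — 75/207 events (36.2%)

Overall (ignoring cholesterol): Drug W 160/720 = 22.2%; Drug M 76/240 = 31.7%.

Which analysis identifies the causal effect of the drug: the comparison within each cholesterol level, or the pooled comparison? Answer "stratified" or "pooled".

Within every cholesterol level Drug M has the lower rate, yet pooled Drug W does — Simpson's reversal.
Cholesterol is recorded after the drug and is itself shifted by it — it sits on the causal path from drug to outcome. Conditioning on a mediator would strip out part of the effect we want; the pooled comparison gives the total causal effect.
Pooled: Drug W 22.2% vs Drug M 31.7%; Drug W is lower overall.

pooled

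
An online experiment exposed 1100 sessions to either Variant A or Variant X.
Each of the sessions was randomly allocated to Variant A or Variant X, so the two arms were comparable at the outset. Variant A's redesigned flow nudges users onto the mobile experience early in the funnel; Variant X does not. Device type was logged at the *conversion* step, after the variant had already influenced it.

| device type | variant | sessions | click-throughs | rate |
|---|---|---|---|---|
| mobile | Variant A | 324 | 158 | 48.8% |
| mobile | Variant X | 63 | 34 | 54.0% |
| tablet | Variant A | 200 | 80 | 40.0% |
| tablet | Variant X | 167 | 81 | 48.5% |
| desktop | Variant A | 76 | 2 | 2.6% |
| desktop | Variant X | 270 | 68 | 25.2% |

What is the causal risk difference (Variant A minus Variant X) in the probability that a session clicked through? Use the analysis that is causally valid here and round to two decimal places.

+0.03

Device type here is a post-treatment variable shaped by the variant; conditioning on it would introduce bias rather than remove it. The overall comparison is the causal one.
The causal difference is the pooled difference: 0.400 − 0.366 = +0.034.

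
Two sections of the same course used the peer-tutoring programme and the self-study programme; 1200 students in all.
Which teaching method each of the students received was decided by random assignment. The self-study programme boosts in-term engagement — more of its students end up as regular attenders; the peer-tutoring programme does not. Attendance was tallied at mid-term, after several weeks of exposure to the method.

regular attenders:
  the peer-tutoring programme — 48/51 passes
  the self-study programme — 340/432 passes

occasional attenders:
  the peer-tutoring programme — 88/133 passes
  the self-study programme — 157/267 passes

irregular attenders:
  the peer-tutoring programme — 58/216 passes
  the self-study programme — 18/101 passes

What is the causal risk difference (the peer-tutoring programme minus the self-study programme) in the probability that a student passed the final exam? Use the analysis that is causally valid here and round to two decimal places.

the peer-tutoring programme is higher inside every mid-term attendance stratum but the self-study programme is higher in aggregate. Whether to stratify depends on how mid-term attendance relates to the teaching method.
Because the teaching method influences mid-term attendance, mid-term attendance is a post-treatment mediator, not a confounder. Stratifying on it would bias the estimate; the causal effect is the crude pooled difference.
The causal difference is the pooled difference: 0.485 − 0.644 = -0.159.

-0.16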